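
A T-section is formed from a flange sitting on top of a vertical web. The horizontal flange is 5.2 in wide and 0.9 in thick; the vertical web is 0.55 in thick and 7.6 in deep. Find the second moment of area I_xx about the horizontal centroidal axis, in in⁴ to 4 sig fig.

I_xx ≈ 60.32 in⁴

Decompose the section into non-overlapping parts with the origin at the bottom-left of its bounding rectangle.
Flange: 5.2 × 0.9, A = 4.68 in², y = 8.05 in, Ī = 0.3159 in⁴.
Web: 0.55 × 7.6, A = 4.18 in², y = 3.8 in, Ī = 20.1197 in⁴.
Centroid: ȳ = ΣA·y / ΣA = 6.04492 in.
Transfer each piece to the horizontal centroidal axis using Ī + A·d² with d = y − 6.04492:
  flange: d = 2.00508 in → contributes +19.1311 in⁴
  web: d = -2.24492 in → contributes +41.1856 in⁴
Total I = 60.3167 in⁴.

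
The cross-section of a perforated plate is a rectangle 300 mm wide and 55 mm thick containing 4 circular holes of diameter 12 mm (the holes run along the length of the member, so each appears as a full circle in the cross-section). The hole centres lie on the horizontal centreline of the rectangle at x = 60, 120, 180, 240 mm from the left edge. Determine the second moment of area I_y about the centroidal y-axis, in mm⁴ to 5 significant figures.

Decompose the section into non-overlapping parts with the origin at the bottom-left of its bounding rectangle.
Plate: 300 × 55, A = 16 500 mm², x = 150 mm, Ī = 123 750 000 mm⁴.
Hole 1 (subtracted): ⌀12, A = 113.0973 mm², x = 60 mm, Ī = 1017.876 mm⁴.
Hole 2 (subtracted): ⌀12, A = 113.0973 mm², x = 120 mm, Ī = 1017.876 mm⁴.
Hole 3 (subtracted): ⌀12, A = 113.0973 mm², x = 180 mm, Ī = 1017.876 mm⁴.
Hole 4 (subtracted): ⌀12, A = 113.0973 mm², x = 240 mm, Ī = 1017.876 mm⁴.
By symmetry the centroid is at mid-width, x̄ = 150 mm.
Transfer each piece to the centroidal y-axis using Ī + A·d² with d = x − 150:
  plate: d = 0 mm → contributes +123 750 000 mm⁴
  hole 1: d = -90 mm → contributes −917106.3 mm⁴
  hole 2: d = -30 mm → contributes −102805.5 mm⁴
  hole 3: d = 30 mm → contributes −102805.5 mm⁴
  hole 4: d = 90 mm → contributes −917106.3 mm⁴
Total I = 121 710 176 mm⁴.

I_y ≈ 1.2171 × 10⁸ mm⁴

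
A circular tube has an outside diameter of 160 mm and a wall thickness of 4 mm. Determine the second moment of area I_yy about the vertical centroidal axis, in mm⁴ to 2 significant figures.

I_yy ≈ 6.0 × 10⁶ mm⁴

Treat the section as a set of non-overlapping primitives; coordinates are from the bounding-box lower-left.
Outer circle: ⌀160, A = 20 106 mm², x = 80 mm, Ī = 32 169 909 mm⁴.
Bore (subtracted): ⌀152, A = 18 146 mm², x = 80 mm, Ī = 26 202 592 mm⁴.
By symmetry the centroid is at mid-width, x̄ = 80 mm.
All pieces are centred on the vertical centroidal axis, so I = ΣĪ (holes subtracted) = 5 967 317 mm⁴.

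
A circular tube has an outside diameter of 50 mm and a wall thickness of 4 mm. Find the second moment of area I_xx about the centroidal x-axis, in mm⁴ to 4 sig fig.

I_xx ≈ 1.541 × 10⁵ mm⁴

Decompose the section into non-overlapping parts with the origin at the bottom-left of its bounding rectangle.
Outer circle: ⌀50, A = 1963.5 mm², y = 25 mm, Ī = 306 796 mm⁴.
Bore (subtracted): ⌀42, A = 1385.44 mm², y = 25 mm, Ī = 152 745 mm⁴.
By symmetry the centroid is at mid-height, ȳ = 25 mm.
All pieces are centred on the centroidal x-axis, so I = ΣĪ (holes subtracted) = 154 051 mm⁴.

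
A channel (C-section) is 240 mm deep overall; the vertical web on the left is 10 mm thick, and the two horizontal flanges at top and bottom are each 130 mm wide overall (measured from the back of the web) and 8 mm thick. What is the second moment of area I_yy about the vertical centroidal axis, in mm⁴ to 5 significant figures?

I_yy ≈ 6.8307 × 10⁶ mm⁴

Break the section into simple shapes (no overlaps), measuring from the bottom-left corner of the bounding box.
Web: 10 × 240, A = 2 400 mm², x = 5 mm, Ī = 20 000 mm⁴.
Top flange (beyond web): 120 × 8, A = 960 mm², x = 70 mm, Ī = 1 152 000 mm⁴.
Bottom flange (beyond web): 120 × 8, A = 960 mm², x = 70 mm, Ī = 1 152 000 mm⁴.
Centroid: x̄ = ΣA·x / ΣA = 33.88889 mm.
Transfer each piece to the vertical centroidal axis using Ī + A·d² with d = x − 33.88889:
  web: d = -28.88889 mm → contributes +2 022 963 mm⁴
  top flange (beyond web): d = 36.11111 mm → contributes +2 403 852 mm⁴
  bottom flange (beyond web): d = 36.11111 mm → contributes +2 403 852 mm⁴
Total I = 6 830 667 mm⁴.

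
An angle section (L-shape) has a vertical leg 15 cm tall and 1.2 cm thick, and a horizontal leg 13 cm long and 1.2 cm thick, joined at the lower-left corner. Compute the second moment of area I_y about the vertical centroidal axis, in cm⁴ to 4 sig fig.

Treat the section as a set of non-overlapping primitives; coordinates are from the bounding-box lower-left.
Vertical leg: 1.2 × 15, A = 18 cm², x = 0.6 cm, Ī = 2.16 cm⁴.
Horizontal leg (remainder): 11.8 × 1.2, A = 14.16 cm², x = 7.1 cm, Ī = 164.303 cm⁴.
Centroid: x̄ = ΣA·x / ΣA = 3.46194 cm.
Transfer each piece to the vertical centroidal axis using Ī + A·d² with d = x − 3.46194:
  vertical leg: d = -2.86194 cm → contributes +149.593 cm⁴
  horizontal leg (remainder): d = 3.63806 cm → contributes +351.718 cm⁴
Total I = 501.31 cm⁴.

I_y ≈ 501.3 cm⁴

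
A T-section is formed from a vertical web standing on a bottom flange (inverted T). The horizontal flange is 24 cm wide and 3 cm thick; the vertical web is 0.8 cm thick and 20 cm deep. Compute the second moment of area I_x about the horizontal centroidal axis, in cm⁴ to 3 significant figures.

Break the section into simple shapes (no overlaps), measuring from the bottom-left corner of the bounding box.
Flange: 24 × 3, A = 72 cm², y = 1.5 cm, Ī = 54 cm⁴.
Web: 0.8 × 20, A = 16 cm², y = 13 cm, Ī = 533.33 cm⁴.
Centroid: ȳ = ΣA·y / ΣA = 3.5909 cm.
Transfer each piece to the horizontal centroidal axis using Ī + A·d² with d = y − 3.5909:
  flange: d = -2.0909 cm → contributes +368.78 cm⁴
  web: d = 9.4091 cm → contributes +1949.8 cm⁴
Total I = 2318.6 cm⁴.

I_x ≈ 2320 cm⁴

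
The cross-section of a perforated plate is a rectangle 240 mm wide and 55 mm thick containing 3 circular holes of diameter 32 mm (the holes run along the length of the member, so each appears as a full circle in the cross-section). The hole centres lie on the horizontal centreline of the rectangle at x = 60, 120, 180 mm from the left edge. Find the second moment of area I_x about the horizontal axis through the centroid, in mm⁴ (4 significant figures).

Decompose the section into non-overlapping parts with the origin at the bottom-left of its bounding rectangle.
Plate: 240 × 55, A = 13 200 mm², y = 27.5 mm, Ī = 3 327 500 mm⁴.
Hole 1 (subtracted): ⌀32, A = 804.248 mm², y = 27.5 mm, Ī = 51471.9 mm⁴.
Hole 2 (subtracted): ⌀32, A = 804.248 mm², y = 27.5 mm, Ī = 51471.9 mm⁴.
Hole 3 (subtracted): ⌀32, A = 804.248 mm², y = 27.5 mm, Ī = 51471.9 mm⁴.
By symmetry the centroid is at mid-height, ȳ = 27.5 mm.
All pieces are centred on the horizontal axis through the centroid, so I = ΣĪ (holes subtracted) = 3 173 084 mm⁴.

I_x ≈ 3.173 × 10⁶ mm⁴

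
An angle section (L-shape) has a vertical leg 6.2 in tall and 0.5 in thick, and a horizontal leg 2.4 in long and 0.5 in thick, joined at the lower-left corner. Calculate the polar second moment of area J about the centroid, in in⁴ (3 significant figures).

Treat the section as a set of non-overlapping primitives; coordinates are from the bounding-box lower-left.
Vertical leg: 0.5 × 6.2, A = 3.1 in², y = 3.1 in, Ī = 9.9303 in⁴.
Horizontal leg (remainder): 1.9 × 0.5, A = 0.95 in², y = 0.25 in, Ī = 0.019792 in⁴.
Centroid: ȳ = ΣA·y / ΣA = 2.4315 in.
Transfer each piece to the centroidal x-axis using Ī + A·d² with d = y − 2.4315:
  vertical leg: d = 0.66852 in → contributes +11.316 in⁴
  horizontal leg (remainder): d = -2.1815 in → contributes +4.5407 in⁴
Total I = 15.856 in⁴.
For the y-axis: x̄ = 0.53148 in.
Repeating about the centroidal y-axis gives I_y = 1.3975 in⁴.
Polar second moment: J = I_x + I_y = 17.254 in⁴.

J ≈ 17.3 in⁴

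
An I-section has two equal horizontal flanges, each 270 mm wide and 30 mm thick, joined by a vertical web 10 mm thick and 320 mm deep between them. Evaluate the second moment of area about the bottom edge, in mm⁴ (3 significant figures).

I_base ≈ 1.22 × 10⁹ mm⁴

Split into non-overlapping primitives; take the origin at the lower-left of the bounding box.
Bottom flange: 270 × 30, A = 8 100 mm², y = 15 mm, Ī = 607 500 mm⁴.
Web: 10 × 320, A = 3 200 mm², y = 190 mm, Ī = 27 306 667 mm⁴.
Top flange: 270 × 30, A = 8 100 mm², y = 365 mm, Ī = 607 500 mm⁴.
Transfer each piece to a horizontal axis along the bottom face using Ī + A·d² with d = y − 0:
  bottom flange: d = 15 mm → contributes +2 430 000 mm⁴
  web: d = 190 mm → contributes +142 826 667 mm⁴
  top flange: d = 365 mm → contributes +1 079 730 000 mm⁴
Total I = 1 224 986 667 mm⁴.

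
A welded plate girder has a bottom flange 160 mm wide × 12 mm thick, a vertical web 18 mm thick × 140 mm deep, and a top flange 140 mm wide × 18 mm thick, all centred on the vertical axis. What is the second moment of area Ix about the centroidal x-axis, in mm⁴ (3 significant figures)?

Split into non-overlapping primitives; take the origin at the lower-left of the bounding box.
Bottom plate: 160 × 12, A = 1 920 mm², y = 6 mm, Ī = 23 040 mm⁴.
Web plate: 18 × 140, A = 2 520 mm², y = 82 mm, Ī = 4 116 000 mm⁴.
Top plate: 140 × 18, A = 2 520 mm², y = 161 mm, Ī = 68 040 mm⁴.
Centroid: ȳ = ΣA·y / ΣA = 89.638 mm.
Transfer each piece to the centroidal x-axis using Ī + A·d² with d = y − 89.638:
  bottom plate: d = -83.638 mm → contributes +13 454 023 mm⁴
  web plate: d = -7.6379 mm → contributes +4 263 012 mm⁴
  top plate: d = 71.362 mm → contributes +12 901 253 mm⁴
Total I = 30 618 288 mm⁴.

Ix ≈ 3.06 × 10⁷ mm⁴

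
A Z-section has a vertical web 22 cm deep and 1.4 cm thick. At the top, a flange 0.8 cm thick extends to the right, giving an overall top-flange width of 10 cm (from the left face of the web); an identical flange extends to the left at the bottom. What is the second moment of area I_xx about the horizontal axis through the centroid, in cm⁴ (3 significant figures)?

Break the section into simple shapes (no overlaps), measuring from the bottom-left corner of the bounding box.
Web: 1.4 × 22, A = 30.8 cm², y = 11 cm, Ī = 1242.3 cm⁴.
Top flange (beyond web): 8.6 × 0.8, A = 6.88 cm², y = 21.6 cm, Ī = 0.36693 cm⁴.
Bottom flange (beyond web): 8.6 × 0.8, A = 6.88 cm², y = 0.4 cm, Ī = 0.36693 cm⁴.
Centroid: ȳ = ΣA·y / ΣA = 11 cm.
Transfer each piece to the horizontal axis through the centroid using Ī + A·d² with d = y − 11:
  web: d = 0 cm → contributes +1242.3 cm⁴
  top flange (beyond web): d = 10.6 cm → contributes +773.4 cm⁴
  bottom flange (beyond web): d = -10.6 cm → contributes +773.4 cm⁴
Total I = 2789.1 cm⁴.

I_xx ≈ 2790 cm⁴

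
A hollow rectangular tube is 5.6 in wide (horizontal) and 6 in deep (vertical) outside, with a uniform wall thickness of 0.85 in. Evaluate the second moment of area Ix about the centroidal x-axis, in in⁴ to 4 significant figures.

Ix ≈ 74.96 in⁴

Break the section into simple shapes (no overlaps), measuring from the bottom-left corner of the bounding box.
Outer rectangle: 5.6 × 6, A = 33.6 in², y = 3 in, Ī = 100.8 in⁴.
Inner void (subtracted): 3.9 × 4.3, A = 16.77 in², y = 3 in, Ī = 25.8398 in⁴.
By symmetry the centroid is at mid-height, ȳ = 3 in.
All pieces are centred on the centroidal x-axis, so I = ΣĪ (holes subtracted) = 74.9602 in⁴.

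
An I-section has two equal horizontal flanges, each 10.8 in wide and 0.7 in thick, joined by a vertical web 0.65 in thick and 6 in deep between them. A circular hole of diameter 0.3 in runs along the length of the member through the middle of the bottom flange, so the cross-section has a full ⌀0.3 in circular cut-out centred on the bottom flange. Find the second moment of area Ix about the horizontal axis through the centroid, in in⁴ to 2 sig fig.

Split into non-overlapping primitives; take the origin at the lower-left of the bounding box.
Bottom flange: 10.8 × 0.7, A = 7.56 in², y = 0.35 in, Ī = 0.3087 in⁴.
Web: 0.65 × 6, A = 3.9 in², y = 3.7 in, Ī = 11.7 in⁴.
Top flange: 10.8 × 0.7, A = 7.56 in², y = 7.05 in, Ī = 0.3087 in⁴.
Hole (subtracted): ⌀0.3, A = 0.07069 in², y = 0.35 in, Ī = 0.0003976 in⁴.
Centroid: ȳ = ΣA·y / ΣA = 3.712 in.
Transfer each piece to the horizontal axis through the centroid using Ī + A·d² with d = y − 3.712:
  bottom flange: d = -3.362 in → contributes +85.78 in⁴
  web: d = -0.0125 in → contributes +11.7 in⁴
  top flange: d = 3.338 in → contributes +84.52 in⁴
  hole: d = -3.362 in → contributes −0.7996 in⁴
Total I = 181.2 in⁴.

Ix ≈ 180 in⁴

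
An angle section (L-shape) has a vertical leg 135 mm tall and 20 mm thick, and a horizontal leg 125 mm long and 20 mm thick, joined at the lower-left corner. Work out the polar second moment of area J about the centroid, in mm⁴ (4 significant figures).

Split into non-overlapping primitives; take the origin at the lower-left of the bounding box.
Vertical leg: 20 × 135, A = 2 700 mm², y = 67.5 mm, Ī = 4 100 625 mm⁴.
Horizontal leg (remainder): 105 × 20, A = 2 100 mm², y = 10 mm, Ī = 70 000 mm⁴.
Centroid: ȳ = ΣA·y / ΣA = 42.3438 mm.
Transfer each piece to the centroidal x-axis using Ī + A·d² with d = y − 42.3438:
  vertical leg: d = 25.1563 mm → contributes +5 809 285 mm⁴
  horizontal leg (remainder): d = -32.3438 mm → contributes +2 266 848 mm⁴
Total I = 8 076 133 mm⁴.
For the y-axis: x̄ = 37.3438 mm.
Repeating about the centroidal y-axis gives I_y = 6 633 633 mm⁴.
Polar second moment: J = I_x + I_y = 14 709 766 mm⁴.

J ≈ 1.471 × 10⁷ mm⁴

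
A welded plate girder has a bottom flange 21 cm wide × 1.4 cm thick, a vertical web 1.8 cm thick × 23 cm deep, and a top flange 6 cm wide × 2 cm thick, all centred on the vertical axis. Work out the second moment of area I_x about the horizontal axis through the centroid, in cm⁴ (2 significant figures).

Decompose the section into non-overlapping parts with the origin at the bottom-left of its bounding rectangle.
Bottom plate: 21 × 1.4, A = 29.4 cm², y = 0.7 cm, Ī = 4.802 cm⁴.
Web plate: 1.8 × 23, A = 41.4 cm², y = 12.9 cm, Ī = 1 825 cm⁴.
Top plate: 6 × 2, A = 12 cm², y = 25.4 cm, Ī = 4 cm⁴.
Centroid: ȳ = ΣA·y / ΣA = 10.38 cm.
Transfer each piece to the horizontal axis through the centroid using Ī + A·d² with d = y − 10.38:
  bottom plate: d = -9.68 cm → contributes +2 759 cm⁴
  web plate: d = 2.52 cm → contributes +2 088 cm⁴
  top plate: d = 15.02 cm → contributes +2 711 cm⁴
Total I = 7 559 cm⁴.

I_x ≈ 7600 cm⁴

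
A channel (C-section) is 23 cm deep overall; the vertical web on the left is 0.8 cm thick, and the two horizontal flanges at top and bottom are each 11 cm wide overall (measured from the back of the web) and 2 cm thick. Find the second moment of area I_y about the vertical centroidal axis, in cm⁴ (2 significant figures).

I_y ≈ 740 cm⁴

Treat the section as a set of non-overlapping primitives; coordinates are from the bounding-box lower-left.
Web: 0.8 × 23, A = 18.4 cm², x = 0.4 cm, Ī = 0.9813 cm⁴.
Top flange (beyond web): 10.2 × 2, A = 20.4 cm², x = 5.9 cm, Ī = 176.9 cm⁴.
Bottom flange (beyond web): 10.2 × 2, A = 20.4 cm², x = 5.9 cm, Ī = 176.9 cm⁴.
Centroid: x̄ = ΣA·x / ΣA = 4.191 cm.
Transfer each piece to the vertical centroidal axis using Ī + A·d² with d = x − 4.191:
  web: d = -3.791 cm → contributes +265.4 cm⁴
  top flange (beyond web): d = 1.709 cm → contributes +236.5 cm⁴
  bottom flange (beyond web): d = 1.709 cm → contributes +236.5 cm⁴
Total I = 738.3 cm⁴.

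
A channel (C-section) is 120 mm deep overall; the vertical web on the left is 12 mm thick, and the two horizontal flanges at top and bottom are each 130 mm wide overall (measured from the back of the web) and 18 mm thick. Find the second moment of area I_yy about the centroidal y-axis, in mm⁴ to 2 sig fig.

Decompose the section into non-overlapping parts with the origin at the bottom-left of its bounding rectangle.
Web: 12 × 120, A = 1 440 mm², x = 6 mm, Ī = 17 280 mm⁴.
Top flange (beyond web): 118 × 18, A = 2 124 mm², x = 71 mm, Ī = 2 464 548 mm⁴.
Bottom flange (beyond web): 118 × 18, A = 2 124 mm², x = 71 mm, Ī = 2 464 548 mm⁴.
Centroid: x̄ = ΣA·x / ΣA = 54.54 mm.
Transfer each piece to the centroidal y-axis using Ī + A·d² with d = x − 54.54:
  web: d = -48.54 mm → contributes +3 410 711 mm⁴
  top flange (beyond web): d = 16.46 mm → contributes +3 039 706 mm⁴
  bottom flange (beyond web): d = 16.46 mm → contributes +3 039 706 mm⁴
Total I = 9 490 123 mm⁴.

I_yy ≈ 9.5 × 10⁶ mm⁴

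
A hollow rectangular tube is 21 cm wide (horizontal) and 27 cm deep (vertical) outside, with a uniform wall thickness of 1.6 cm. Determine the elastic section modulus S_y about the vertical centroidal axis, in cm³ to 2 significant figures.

Split into non-overlapping primitives; take the origin at the lower-left of the bounding box.
Outer rectangle: 21 × 27, A = 567 cm², x = 10.5 cm, Ī = 20 837 cm⁴.
Inner void (subtracted): 17.8 × 23.8, A = 423.6 cm², x = 10.5 cm, Ī = 11 186 cm⁴.
By symmetry the centroid is at mid-width, x̄ = 10.5 cm.
All pieces are centred on the vertical centroidal axis, so I = ΣĪ (holes subtracted) = 9 652 cm⁴.
Extreme fibre distance c = 10.5 cm; S = I/c = 919.2 cm³.

S_y ≈ 920 cm³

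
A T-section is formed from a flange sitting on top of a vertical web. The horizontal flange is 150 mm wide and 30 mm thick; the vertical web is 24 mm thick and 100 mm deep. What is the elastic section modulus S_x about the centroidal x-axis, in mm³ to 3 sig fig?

Treat the section as a set of non-overlapping primitives; coordinates are from the bounding-box lower-left.
Flange: 150 × 30, A = 4 500 mm², y = 115 mm, Ī = 337 500 mm⁴.
Web: 24 × 100, A = 2 400 mm², y = 50 mm, Ī = 2 000 000 mm⁴.
Centroid: ȳ = ΣA·y / ΣA = 92.391 mm.
Transfer each piece to the centroidal x-axis using Ī + A·d² with d = y − 92.391:
  flange: d = 22.609 mm → contributes +2 637 689 mm⁴
  web: d = -42.391 mm → contributes +6 312 854 mm⁴
Total I = 8 950 543 mm⁴.
Extreme fibre distance c = 92.391 mm; S = I/c = 96 876 mm³.

S_x ≈ 9.69 × 10⁴ mm³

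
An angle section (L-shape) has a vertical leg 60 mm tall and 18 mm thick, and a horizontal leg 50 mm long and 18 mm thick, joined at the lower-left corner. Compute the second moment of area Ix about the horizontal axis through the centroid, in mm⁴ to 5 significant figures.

Ix ≈ 5.0521 × 10⁵ mm⁴

Treat the section as a set of non-overlapping primitives; coordinates are from the bounding-box lower-left.
Vertical leg: 18 × 60, A = 1 080 mm², y = 30 mm, Ī = 324 000 mm⁴.
Horizontal leg (remainder): 32 × 18, A = 576 mm², y = 9 mm, Ī = 15 552 mm⁴.
Centroid: ȳ = ΣA·y / ΣA = 22.69565 mm.
Transfer each piece to the horizontal axis through the centroid using Ī + A·d² with d = y − 22.69565:
  vertical leg: d = 7.304348 mm → contributes +381621.8 mm⁴
  horizontal leg (remainder): d = -13.69565 mm → contributes +123592.8 mm⁴
Total I = 505214.6 mm⁴.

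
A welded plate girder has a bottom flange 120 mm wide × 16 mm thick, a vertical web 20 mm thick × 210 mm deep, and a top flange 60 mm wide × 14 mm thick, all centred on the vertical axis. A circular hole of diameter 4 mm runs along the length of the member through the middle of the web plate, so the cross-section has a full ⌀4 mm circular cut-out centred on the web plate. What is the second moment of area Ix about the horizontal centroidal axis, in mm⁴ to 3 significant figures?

Ix ≈ 4.84 × 10⁷ mm⁴

Decompose the section into non-overlapping parts with the origin at the bottom-left of its bounding rectangle.
Bottom plate: 120 × 16, A = 1 920 mm², y = 8 mm, Ī = 40 960 mm⁴.
Web plate: 20 × 210, A = 4 200 mm², y = 121 mm, Ī = 15 435 000 mm⁴.
Top plate: 60 × 14, A = 840 mm², y = 233 mm, Ī = 13 720 mm⁴.
Hole (subtracted): ⌀4, A = 12.566 mm², y = 121 mm, Ī = 12.566 mm⁴.
Centroid: ȳ = ΣA·y / ΣA = 103.31 mm.
Transfer each piece to the horizontal centroidal axis using Ī + A·d² with d = y − 103.31:
  bottom plate: d = -95.313 mm → contributes +17 483 291 mm⁴
  web plate: d = 17.687 mm → contributes +16 748 902 mm⁴
  top plate: d = 129.69 mm → contributes +14 141 466 mm⁴
  hole: d = 17.687 mm → contributes −3943.8 mm⁴
Total I = 48 369 716 mm⁴.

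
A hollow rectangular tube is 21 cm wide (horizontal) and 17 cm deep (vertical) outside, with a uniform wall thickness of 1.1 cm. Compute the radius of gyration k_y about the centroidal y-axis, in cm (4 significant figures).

k_y ≈ 7.907 cm

Decompose the section into non-overlapping parts with the origin at the bottom-left of its bounding rectangle.
Outer rectangle: 21 × 17, A = 357 cm², x = 10.5 cm, Ī = 13119.8 cm⁴.
Inner void (subtracted): 18.8 × 14.8, A = 278.24 cm², x = 10.5 cm, Ī = 8195.1 cm⁴.
By symmetry the centroid is at mid-width, x̄ = 10.5 cm.
All pieces are centred on the centroidal y-axis, so I = ΣĪ (holes subtracted) = 4924.65 cm⁴.
Radius of gyration: k = √(I/A) = √(4924.65 / 78.76) = 7.90742 cm.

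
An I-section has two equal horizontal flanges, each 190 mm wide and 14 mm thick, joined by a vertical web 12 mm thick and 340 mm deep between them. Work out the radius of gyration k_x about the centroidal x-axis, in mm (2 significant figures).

k_x ≈ 150 mm

Treat the section as a set of non-overlapping primitives; coordinates are from the bounding-box lower-left.
Bottom flange: 190 × 14, A = 2 660 mm², y = 7 mm, Ī = 43 447 mm⁴.
Web: 12 × 340, A = 4 080 mm², y = 184 mm, Ī = 39 304 000 mm⁴.
Top flange: 190 × 14, A = 2 660 mm², y = 361 mm, Ī = 43 447 mm⁴.
By symmetry the centroid is at mid-height, ȳ = 184 mm.
Transfer each piece to the centroidal x-axis using Ī + A·d² with d = y − 184:
  bottom flange: d = -177 mm → contributes +83 378 587 mm⁴
  web: d = 0 mm → contributes +39 304 000 mm⁴
  top flange: d = 177 mm → contributes +83 378 587 mm⁴
Total I = 206 061 173 mm⁴.
Radius of gyration: k = √(I/A) = √(206 061 173 / 9 400) = 148.1 mm.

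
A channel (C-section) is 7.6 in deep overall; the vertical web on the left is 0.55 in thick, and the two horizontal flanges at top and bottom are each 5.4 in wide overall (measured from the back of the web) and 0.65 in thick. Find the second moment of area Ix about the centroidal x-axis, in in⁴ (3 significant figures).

Ix ≈ 96.5 in⁴

Treat the section as a set of non-overlapping primitives; coordinates are from the bounding-box lower-left.
Web: 0.55 × 7.6, A = 4.18 in², y = 3.8 in, Ī = 20.12 in⁴.
Top flange (beyond web): 4.85 × 0.65, A = 3.1525 in², y = 7.275 in, Ī = 0.11099 in⁴.
Bottom flange (beyond web): 4.85 × 0.65, A = 3.1525 in², y = 0.325 in, Ī = 0.11099 in⁴.
By symmetry the centroid is at mid-height, ȳ = 3.8 in.
Transfer each piece to the centroidal x-axis using Ī + A·d² with d = y − 3.8:
  web: d = 0 in → contributes +20.12 in⁴
  top flange (beyond web): d = 3.475 in → contributes +38.179 in⁴
  bottom flange (beyond web): d = -3.475 in → contributes +38.179 in⁴
Total I = 96.479 in⁴.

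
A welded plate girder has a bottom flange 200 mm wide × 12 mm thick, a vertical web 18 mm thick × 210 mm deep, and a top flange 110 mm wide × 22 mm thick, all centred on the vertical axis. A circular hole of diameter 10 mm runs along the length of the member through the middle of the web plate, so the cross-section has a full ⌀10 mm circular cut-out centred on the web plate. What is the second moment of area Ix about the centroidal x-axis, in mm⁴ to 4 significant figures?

Split into non-overlapping primitives; take the origin at the lower-left of the bounding box.
Bottom plate: 200 × 12, A = 2 400 mm², y = 6 mm, Ī = 28 800 mm⁴.
Web plate: 18 × 210, A = 3 780 mm², y = 117 mm, Ī = 13 891 500 mm⁴.
Top plate: 110 × 22, A = 2 420 mm², y = 233 mm, Ī = 97606.7 mm⁴.
Hole (subtracted): ⌀10, A = 78.5398 mm², y = 117 mm, Ī = 490.874 mm⁴.
Centroid: ȳ = ΣA·y / ΣA = 118.68 mm.
Transfer each piece to the centroidal x-axis using Ī + A·d² with d = y − 118.68:
  bottom plate: d = -112.68 mm → contributes +30 501 328 mm⁴
  web plate: d = -1.68046 mm → contributes +13 902 175 mm⁴
  top plate: d = 114.32 mm → contributes +31 724 481 mm⁴
  hole: d = -1.68046 mm → contributes −712.667 mm⁴
Total I = 76 127 272 mm⁴.

Ix ≈ 7.613 × 10⁷ mm⁴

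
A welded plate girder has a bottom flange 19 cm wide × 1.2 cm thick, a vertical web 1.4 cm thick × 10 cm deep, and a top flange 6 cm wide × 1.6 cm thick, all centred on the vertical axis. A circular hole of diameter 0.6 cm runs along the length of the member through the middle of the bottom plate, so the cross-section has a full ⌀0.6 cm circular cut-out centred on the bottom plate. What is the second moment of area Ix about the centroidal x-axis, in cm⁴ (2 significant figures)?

Ix ≈ 1000 cm⁴

Break the section into simple shapes (no overlaps), measuring from the bottom-left corner of the bounding box.
Bottom plate: 19 × 1.2, A = 22.8 cm², y = 0.6 cm, Ī = 2.736 cm⁴.
Web plate: 1.4 × 10, A = 14 cm², y = 6.2 cm, Ī = 116.7 cm⁴.
Top plate: 6 × 1.6, A = 9.6 cm², y = 12 cm, Ī = 2.048 cm⁴.
Hole (subtracted): ⌀0.6, A = 0.2827 cm², y = 0.6 cm, Ī = 0.006362 cm⁴.
Centroid: ȳ = ΣA·y / ΣA = 4.673 cm.
Transfer each piece to the centroidal x-axis using Ī + A·d² with d = y − 4.673:
  bottom plate: d = -4.073 cm → contributes +381 cm⁴
  web plate: d = 1.527 cm → contributes +149.3 cm⁴
  top plate: d = 7.327 cm → contributes +517.4 cm⁴
  hole: d = -4.073 cm → contributes −4.697 cm⁴
Total I = 1 043 cm⁴.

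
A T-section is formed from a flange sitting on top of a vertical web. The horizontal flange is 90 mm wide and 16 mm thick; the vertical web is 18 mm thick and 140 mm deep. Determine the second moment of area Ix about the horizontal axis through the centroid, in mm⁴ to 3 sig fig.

Break the section into simple shapes (no overlaps), measuring from the bottom-left corner of the bounding box.
Flange: 90 × 16, A = 1 440 mm², y = 148 mm, Ī = 30 720 mm⁴.
Web: 18 × 140, A = 2 520 mm², y = 70 mm, Ī = 4 116 000 mm⁴.
Centroid: ȳ = ΣA·y / ΣA = 98.364 mm.
Transfer each piece to the horizontal axis through the centroid using Ī + A·d² with d = y − 98.364:
  flange: d = 49.636 mm → contributes +3 578 547 mm⁴
  web: d = -28.364 mm → contributes +6 143 330 mm⁴
Total I = 9 721 876 mm⁴.

Ix ≈ 9.72 × 10⁶ mm⁴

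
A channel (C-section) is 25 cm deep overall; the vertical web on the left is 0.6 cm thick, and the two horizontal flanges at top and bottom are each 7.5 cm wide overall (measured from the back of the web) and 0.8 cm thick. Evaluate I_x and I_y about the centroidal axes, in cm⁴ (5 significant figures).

Break the section into simple shapes (no overlaps), measuring from the bottom-left corner of the bounding box.
Web: 0.6 × 25, A = 15 cm², y = 12.5 cm, Ī = 781.25 cm⁴.
Top flange (beyond web): 6.9 × 0.8, A = 5.52 cm², y = 24.6 cm, Ī = 0.2944 cm⁴.
Bottom flange (beyond web): 6.9 × 0.8, A = 5.52 cm², y = 0.4 cm, Ī = 0.2944 cm⁴.
By symmetry the centroid is at mid-height, ȳ = 12.5 cm.
Transfer each piece to the centroidal x-axis using Ī + A·d² with d = y − 12.5:
  web: d = 0 cm → contributes +781.25 cm⁴
  top flange (beyond web): d = 12.1 cm → contributes +808.4776 cm⁴
  bottom flange (beyond web): d = -12.1 cm → contributes +808.4776 cm⁴
Total I = 2398.205 cm⁴.
For the y-axis: x̄ = 1.889862 cm.
Repeating about the centroidal y-axis gives I_y = 133.6809 cm⁴.

I_x ≈ 2398.2 cm⁴, I_y ≈ 133.68 cm⁴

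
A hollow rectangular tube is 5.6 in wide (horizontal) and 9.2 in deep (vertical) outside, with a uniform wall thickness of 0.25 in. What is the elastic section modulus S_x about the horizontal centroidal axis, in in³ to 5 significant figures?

S_x ≈ 18.157 in³

Split into non-overlapping primitives; take the origin at the lower-left of the bounding box.
Outer rectangle: 5.6 × 9.2, A = 51.52 in², y = 4.6 in, Ī = 363.3877 in⁴.
Inner void (subtracted): 5.1 × 8.7, A = 44.37 in², y = 4.6 in, Ī = 279.8638 in⁴.
By symmetry the centroid is at mid-height, ȳ = 4.6 in.
All pieces are centred on the horizontal centroidal axis, so I = ΣĪ (holes subtracted) = 83.52396 in⁴.
Extreme fibre distance c = 4.6 in; S = I/c = 18.15738 in³.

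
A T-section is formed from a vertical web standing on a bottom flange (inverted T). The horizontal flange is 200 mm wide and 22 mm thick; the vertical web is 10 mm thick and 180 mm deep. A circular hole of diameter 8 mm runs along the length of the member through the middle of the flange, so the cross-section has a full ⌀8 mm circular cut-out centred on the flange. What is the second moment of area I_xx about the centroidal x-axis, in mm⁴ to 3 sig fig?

I_xx ≈ 1.80 × 10⁷ mm⁴

Split into non-overlapping primitives; take the origin at the lower-left of the bounding box.
Flange: 200 × 22, A = 4 400 mm², y = 11 mm, Ī = 177 467 mm⁴.
Web: 10 × 180, A = 1 800 mm², y = 112 mm, Ī = 4 860 000 mm⁴.
Hole (subtracted): ⌀8, A = 50.265 mm², y = 11 mm, Ī = 201.06 mm⁴.
Centroid: ȳ = ΣA·y / ΣA = 40.562 mm.
Transfer each piece to the centroidal x-axis using Ī + A·d² with d = y − 40.562:
  flange: d = -29.562 mm → contributes +4 022 744 mm⁴
  web: d = 71.438 mm → contributes +14 046 033 mm⁴
  hole: d = -29.562 mm → contributes −44 129 mm⁴
Total I = 18 024 648 mm⁴.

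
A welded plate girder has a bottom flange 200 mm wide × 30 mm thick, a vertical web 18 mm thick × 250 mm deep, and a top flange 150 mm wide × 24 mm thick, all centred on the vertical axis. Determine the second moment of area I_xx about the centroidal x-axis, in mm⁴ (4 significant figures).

I_xx ≈ 2.007 × 10⁸ mm⁴

Split into non-overlapping primitives; take the origin at the lower-left of the bounding box.
Bottom plate: 200 × 30, A = 6 000 mm², y = 15 mm, Ī = 450 000 mm⁴.
Web plate: 18 × 250, A = 4 500 mm², y = 155 mm, Ī = 23 437 500 mm⁴.
Top plate: 150 × 24, A = 3 600 mm², y = 292 mm, Ī = 172 800 mm⁴.
Centroid: ȳ = ΣA·y / ΣA = 130.404 mm.
Transfer each piece to the centroidal x-axis using Ī + A·d² with d = y − 130.404:
  bottom plate: d = -115.404 mm → contributes +80 358 853 mm⁴
  web plate: d = 24.5957 mm → contributes +26 159 778 mm⁴
  top plate: d = 161.596 mm → contributes +94 180 265 mm⁴
Total I = 200 698 896 mm⁴.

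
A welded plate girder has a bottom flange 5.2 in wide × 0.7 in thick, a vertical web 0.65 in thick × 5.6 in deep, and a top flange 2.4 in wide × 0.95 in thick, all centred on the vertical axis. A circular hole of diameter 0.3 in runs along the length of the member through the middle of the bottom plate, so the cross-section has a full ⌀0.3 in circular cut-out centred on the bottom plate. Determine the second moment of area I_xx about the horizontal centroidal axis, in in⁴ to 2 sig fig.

Split into non-overlapping primitives; take the origin at the lower-left of the bounding box.
Bottom plate: 5.2 × 0.7, A = 3.64 in², y = 0.35 in, Ī = 0.1486 in⁴.
Web plate: 0.65 × 5.6, A = 3.64 in², y = 3.5 in, Ī = 9.513 in⁴.
Top plate: 2.4 × 0.95, A = 2.28 in², y = 6.775 in, Ī = 0.1715 in⁴.
Hole (subtracted): ⌀0.3, A = 0.07069 in², y = 0.35 in, Ī = 0.0003976 in⁴.
Centroid: ȳ = ΣA·y / ΣA = 3.102 in.
Transfer each piece to the horizontal centroidal axis using Ī + A·d² with d = y − 3.102:
  bottom plate: d = -2.752 in → contributes +27.72 in⁴
  web plate: d = 0.398 in → contributes +10.09 in⁴
  top plate: d = 3.673 in → contributes +30.93 in⁴
  hole: d = -2.752 in → contributes −0.5358 in⁴
Total I = 68.2 in⁴.

I_xx ≈ 68 in⁴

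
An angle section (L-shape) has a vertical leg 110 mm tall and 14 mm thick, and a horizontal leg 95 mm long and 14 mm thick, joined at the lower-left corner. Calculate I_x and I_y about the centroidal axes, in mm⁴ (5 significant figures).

Split into non-overlapping primitives; take the origin at the lower-left of the bounding box.
Vertical leg: 14 × 110, A = 1 540 mm², y = 55 mm, Ī = 1 552 833 mm⁴.
Horizontal leg (remainder): 81 × 14, A = 1 134 mm², y = 7 mm, Ī = 18 522 mm⁴.
Centroid: ȳ = ΣA·y / ΣA = 34.64398 mm.
Transfer each piece to the centroidal x-axis using Ī + A·d² with d = y − 34.64398:
  vertical leg: d = 20.35602 mm → contributes +2 190 959 mm⁴
  horizontal leg (remainder): d = -27.64398 mm → contributes +885 113 mm⁴
Total I = 3 076 072 mm⁴.
For the y-axis: x̄ = 27.14398 mm.
Repeating about the centroidal y-axis gives I_y = 2 118 700 mm⁴.

I_x ≈ 3.0761 × 10⁶ mm⁴, I_y ≈ 2.1187 × 10⁶ mm⁴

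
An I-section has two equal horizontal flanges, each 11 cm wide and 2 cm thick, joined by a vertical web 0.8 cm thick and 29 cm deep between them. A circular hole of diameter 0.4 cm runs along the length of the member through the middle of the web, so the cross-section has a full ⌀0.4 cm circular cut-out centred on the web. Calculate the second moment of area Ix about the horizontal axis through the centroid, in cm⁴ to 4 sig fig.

Treat the section as a set of non-overlapping primitives; coordinates are from the bounding-box lower-left.
Bottom flange: 11 × 2, A = 22 cm², y = 1 cm, Ī = 7.33333 cm⁴.
Web: 0.8 × 29, A = 23.2 cm², y = 16.5 cm, Ī = 1625.93 cm⁴.
Top flange: 11 × 2, A = 22 cm², y = 32 cm, Ī = 7.33333 cm⁴.
Hole (subtracted): ⌀0.4, A = 0.125664 cm², y = 16.5 cm, Ī = 0.00125664 cm⁴.
By symmetry the centroid is at mid-height, ȳ = 16.5 cm.
Transfer each piece to the horizontal axis through the centroid using Ī + A·d² with d = y − 16.5:
  bottom flange: d = -15.5 cm → contributes +5292.83 cm⁴
  web: d = 0 cm → contributes +1625.93 cm⁴
  top flange: d = 15.5 cm → contributes +5292.83 cm⁴
  hole: d = 0 cm → contributes −0.00125664 cm⁴
Total I = 12211.6 cm⁴.

Ix ≈ 1.221 × 10⁴ cm⁴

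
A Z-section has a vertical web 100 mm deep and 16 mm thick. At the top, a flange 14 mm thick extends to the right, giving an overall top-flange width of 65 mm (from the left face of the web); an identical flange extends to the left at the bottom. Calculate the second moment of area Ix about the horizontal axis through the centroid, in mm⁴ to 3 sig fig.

Split into non-overlapping primitives; take the origin at the lower-left of the bounding box.
Web: 16 × 100, A = 1 600 mm², y = 50 mm, Ī = 1 333 333 mm⁴.
Top flange (beyond web): 49 × 14, A = 686 mm², y = 93 mm, Ī = 11 205 mm⁴.
Bottom flange (beyond web): 49 × 14, A = 686 mm², y = 7 mm, Ī = 11 205 mm⁴.
Centroid: ȳ = ΣA·y / ΣA = 50 mm.
Transfer each piece to the horizontal axis through the centroid using Ī + A·d² with d = y − 50:
  web: d = 0 mm → contributes +1 333 333 mm⁴
  top flange (beyond web): d = 43 mm → contributes +1 279 619 mm⁴
  bottom flange (beyond web): d = -43 mm → contributes +1 279 619 mm⁴
Total I = 3 892 571 mm⁴.

Ix ≈ 3.89 × 10⁶ mm⁴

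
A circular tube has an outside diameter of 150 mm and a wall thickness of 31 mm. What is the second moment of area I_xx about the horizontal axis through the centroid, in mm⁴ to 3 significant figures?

Split into non-overlapping primitives; take the origin at the lower-left of the bounding box.
Outer circle: ⌀150, A = 17 671 mm², y = 75 mm, Ī = 24 850 489 mm⁴.
Bore (subtracted): ⌀88, A = 6082.1 mm², y = 75 mm, Ī = 2 943 748 mm⁴.
By symmetry the centroid is at mid-height, ȳ = 75 mm.
All pieces are centred on the horizontal axis through the centroid, so I = ΣĪ (holes subtracted) = 21 906 741 mm⁴.

I_xx ≈ 2.19 × 10⁷ mm⁴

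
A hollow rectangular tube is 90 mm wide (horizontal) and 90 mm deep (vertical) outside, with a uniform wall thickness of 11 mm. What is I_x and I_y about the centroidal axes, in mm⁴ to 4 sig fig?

Split into non-overlapping primitives; take the origin at the lower-left of the bounding box.
Outer rectangle: 90 × 90, A = 8 100 mm², y = 45 mm, Ī = 5 467 500 mm⁴.
Inner void (subtracted): 68 × 68, A = 4 624 mm², y = 45 mm, Ī = 1 781 781 mm⁴.
By symmetry the centroid is at mid-height, ȳ = 45 mm.
All pieces are centred on the centroidal x-axis, so I = ΣĪ (holes subtracted) = 3 685 719 mm⁴.
Repeating about the centroidal y-axis gives I_y = 3 685 719 mm⁴.

I_x ≈ 3.686 × 10⁶ mm⁴, I_y ≈ 3.686 × 10⁶ mm⁴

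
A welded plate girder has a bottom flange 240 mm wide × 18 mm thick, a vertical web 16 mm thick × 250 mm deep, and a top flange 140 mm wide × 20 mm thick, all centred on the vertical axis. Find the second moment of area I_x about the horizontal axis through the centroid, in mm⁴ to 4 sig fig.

I_x ≈ 1.460 × 10⁸ mm⁴

Treat the section as a set of non-overlapping primitives; coordinates are from the bounding-box lower-left.
Bottom plate: 240 × 18, A = 4 320 mm², y = 9 mm, Ī = 116 640 mm⁴.
Web plate: 16 × 250, A = 4 000 mm², y = 143 mm, Ī = 20 833 333 mm⁴.
Top plate: 140 × 20, A = 2 800 mm², y = 278 mm, Ī = 93333.3 mm⁴.
Centroid: ȳ = ΣA·y / ΣA = 124.935 mm.
Transfer each piece to the horizontal axis through the centroid using Ī + A·d² with d = y − 124.935:
  bottom plate: d = -115.935 mm → contributes +58 181 685 mm⁴
  web plate: d = 18.0647 mm → contributes +22 138 674 mm⁴
  top plate: d = 153.065 mm → contributes +65 694 021 mm⁴
Total I = 146 014 380 mm⁴.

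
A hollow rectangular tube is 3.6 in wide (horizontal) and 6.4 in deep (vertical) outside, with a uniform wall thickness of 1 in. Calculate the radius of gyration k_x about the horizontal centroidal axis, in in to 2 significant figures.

k_x ≈ 2.1 in

Split into non-overlapping primitives; take the origin at the lower-left of the bounding box.
Outer rectangle: 3.6 × 6.4, A = 23.04 in², y = 3.2 in, Ī = 78.64 in⁴.
Inner void (subtracted): 1.6 × 4.4, A = 7.04 in², y = 3.2 in, Ī = 11.36 in⁴.
By symmetry the centroid is at mid-height, ȳ = 3.2 in.
All pieces are centred on the horizontal centroidal axis, so I = ΣĪ (holes subtracted) = 67.29 in⁴.
Radius of gyration: k = √(I/A) = √(67.29 / 16) = 2.051 in.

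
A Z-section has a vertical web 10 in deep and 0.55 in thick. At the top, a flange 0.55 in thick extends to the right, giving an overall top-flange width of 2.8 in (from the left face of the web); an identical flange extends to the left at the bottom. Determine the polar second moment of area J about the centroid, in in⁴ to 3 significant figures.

Break the section into simple shapes (no overlaps), measuring from the bottom-left corner of the bounding box.
Web: 0.55 × 10, A = 5.5 in², y = 5 in, Ī = 45.833 in⁴.
Top flange (beyond web): 2.25 × 0.55, A = 1.2375 in², y = 9.725 in, Ī = 0.031195 in⁴.
Bottom flange (beyond web): 2.25 × 0.55, A = 1.2375 in², y = 0.275 in, Ī = 0.031195 in⁴.
Centroid: ȳ = ΣA·y / ΣA = 5 in.
Transfer each piece to the centroidal x-axis using Ī + A·d² with d = y − 5:
  web: d = 0 in → contributes +45.833 in⁴
  top flange (beyond web): d = 4.725 in → contributes +27.659 in⁴
  bottom flange (beyond web): d = -4.725 in → contributes +27.659 in⁴
Total I = 101.15 in⁴.
For the y-axis: x̄ = 2.525 in.
Repeating about the centroidal y-axis gives I_y = 6.0338 in⁴.
Polar second moment: J = I_x + I_y = 107.19 in⁴.

J ≈ 107 in⁴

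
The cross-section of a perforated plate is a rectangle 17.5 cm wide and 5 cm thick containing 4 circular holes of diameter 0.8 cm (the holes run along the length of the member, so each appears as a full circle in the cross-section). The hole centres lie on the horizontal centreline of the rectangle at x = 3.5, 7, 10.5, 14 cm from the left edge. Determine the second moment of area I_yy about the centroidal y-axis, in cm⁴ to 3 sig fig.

I_yy ≈ 2200 cm⁴

Treat the section as a set of non-overlapping primitives; coordinates are from the bounding-box lower-left.
Plate: 17.5 × 5, A = 87.5 cm², x = 8.75 cm, Ī = 2233.1 cm⁴.
Hole 1 (subtracted): ⌀0.8, A = 0.50265 cm², x = 3.5 cm, Ī = 0.020106 cm⁴.
Hole 2 (subtracted): ⌀0.8, A = 0.50265 cm², x = 7 cm, Ī = 0.020106 cm⁴.
Hole 3 (subtracted): ⌀0.8, A = 0.50265 cm², x = 10.5 cm, Ī = 0.020106 cm⁴.
Hole 4 (subtracted): ⌀0.8, A = 0.50265 cm², x = 14 cm, Ī = 0.020106 cm⁴.
By symmetry the centroid is at mid-width, x̄ = 8.75 cm.
Transfer each piece to the centroidal y-axis using Ī + A·d² with d = x − 8.75:
  plate: d = 0 cm → contributes +2233.1 cm⁴
  hole 1: d = -5.25 cm → contributes −13.875 cm⁴
  hole 2: d = -1.75 cm → contributes −1.5595 cm⁴
  hole 3: d = 1.75 cm → contributes −1.5595 cm⁴
  hole 4: d = 5.25 cm → contributes −13.875 cm⁴
Total I = 2202.2 cm⁴.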